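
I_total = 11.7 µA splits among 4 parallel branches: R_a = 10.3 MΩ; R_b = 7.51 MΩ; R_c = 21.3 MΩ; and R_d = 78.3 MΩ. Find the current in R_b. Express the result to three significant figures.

I ≈ 5.37 µA

Total conductance ΣG = 1/10.3 + 1/7.51 + 1/21.3 + 1/78.3 = 0.2900 (units of 1/MΩ).
By the current-divider rule, I = I_total · G_k/ΣG = 11.7 × 0.4592 = 5.373 µA.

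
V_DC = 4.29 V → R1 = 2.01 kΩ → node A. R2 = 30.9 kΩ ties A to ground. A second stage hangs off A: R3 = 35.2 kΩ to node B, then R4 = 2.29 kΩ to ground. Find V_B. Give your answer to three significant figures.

V_B ≈ 0.234 V

The second stage (R3 + R4 = 37.49 kΩ) loads node A in parallel with R2.
Effective lower resistance at A: R2 ‖ 37.49 = 16.94 kΩ.
V_A = 4.29 × 16.94/(2.01 + 16.94) = 3.835 V.
Then the unloaded second divider: V_B = V_A × R4/(R3+R4) = 3.835 × 0.06108 = 0.2342 V.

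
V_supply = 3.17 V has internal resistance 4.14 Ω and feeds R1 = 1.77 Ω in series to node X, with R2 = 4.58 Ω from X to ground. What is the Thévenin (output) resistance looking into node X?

R_th ≈ 2.58 Ω

R1' = 4.14 + 1.77 = 5.910 Ω (source resistance + R1).
Zeroing V_supply shorts the top of R1' to ground, so R_th = R1' ‖ R2 = 2.580 Ω.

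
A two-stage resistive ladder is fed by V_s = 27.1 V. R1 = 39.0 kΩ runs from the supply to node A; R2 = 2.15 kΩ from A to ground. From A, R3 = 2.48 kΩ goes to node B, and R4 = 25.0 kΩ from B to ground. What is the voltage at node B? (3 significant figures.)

V_B ≈ 1.20 V

The second stage (R3 + R4 = 27.48 kΩ) loads node A in parallel with R2.
Effective lower resistance at A: R2 ‖ 27.48 = 1.994 kΩ.
V_A = 27.1 × 1.994/(39.0 + 1.994) = 1.318 V.
V_B = V_A × 0.9098 = 1.199 V.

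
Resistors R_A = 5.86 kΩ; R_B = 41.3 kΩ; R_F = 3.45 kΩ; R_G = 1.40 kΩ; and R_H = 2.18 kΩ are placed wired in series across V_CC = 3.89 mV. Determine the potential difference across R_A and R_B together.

Series total: ΣR = 5.86 + 41.3 + 3.45 + 1.40 + 2.18 = 54.19 kΩ.
R_{R_A..R_B} = 5.86 + 41.3 = 47.16 kΩ.
By the voltage-divider rule, V = 3.89 × 47.16/54.19 = 3.385 mV.

V ≈ 3.39 mV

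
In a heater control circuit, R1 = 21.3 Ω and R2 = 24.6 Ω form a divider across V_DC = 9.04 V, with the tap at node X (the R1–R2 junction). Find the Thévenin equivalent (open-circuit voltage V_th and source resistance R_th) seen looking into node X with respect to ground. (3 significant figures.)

V_th ≈ 4.84 V, R_th ≈ 11.4 Ω

Open-circuit (no load on X): V_th = V_DC · R2/(R1 + R2) = 9.04 × 24.6/(21.30 + 24.6) = 4.845 V.
With V_DC suppressed (replaced by a short), R_th = R1 ‖ R2 = (21.30 × 24.6)/(21.30 + 24.6) = 11.42 Ω.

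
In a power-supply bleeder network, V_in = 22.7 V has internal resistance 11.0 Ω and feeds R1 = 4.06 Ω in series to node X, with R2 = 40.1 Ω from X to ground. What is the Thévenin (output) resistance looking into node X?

R_th ≈ 10.9 Ω

R1' = 11.0 + 4.06 = 15.06 Ω (source resistance + R1).
With V_in suppressed (replaced by a short), R_th = R1' ‖ R2 = (15.06 × 40.1)/(15.06 + 40.1) = 10.95 Ω.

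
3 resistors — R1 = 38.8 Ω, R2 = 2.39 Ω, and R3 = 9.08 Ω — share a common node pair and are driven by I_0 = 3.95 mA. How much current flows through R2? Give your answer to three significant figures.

I ≈ 2.98 mA

ΣG = 1/38.8 + 1/2.39 + 1/9.08 = 0.5543.
Current divider: I(R2) = I_0 · G_k/ΣG = 3.95 × (0.4184/0.5543) = 3.95 × 0.7548 = 2.982 mA.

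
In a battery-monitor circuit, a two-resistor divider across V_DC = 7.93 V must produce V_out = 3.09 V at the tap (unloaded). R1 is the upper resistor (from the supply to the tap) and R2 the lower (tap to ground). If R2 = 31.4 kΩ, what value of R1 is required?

R1 ≈ 49.2 kΩ

V_out/V_DC = R2/(R1+R2) = 0.3897.
Rearranging, R1 = R2·(1−k)/k = 31.4 × 1.566 = 49.18 kΩ.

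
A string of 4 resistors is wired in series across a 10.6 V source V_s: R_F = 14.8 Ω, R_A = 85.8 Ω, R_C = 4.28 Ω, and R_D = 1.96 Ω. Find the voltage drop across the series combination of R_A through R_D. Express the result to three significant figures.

V ≈ 9.13 V

Series total: ΣR = 14.8 + 85.8 + 4.28 + 1.96 = 106.8 Ω.
R_{R_A..R_D} = 85.8 + 4.28 + 1.96 = 92.04 Ω.
By the voltage-divider rule, V = 10.6 × 92.04/106.8 = 9.132 V.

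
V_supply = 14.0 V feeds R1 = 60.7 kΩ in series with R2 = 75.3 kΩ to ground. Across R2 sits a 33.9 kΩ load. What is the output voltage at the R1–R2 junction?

V_out ≈ 3.89 V

The load sits in parallel with R2, giving an effective lower resistance R2' = R2·R_L/(R2+R_L) = 23.38 kΩ.
Voltage divider with the loaded lower leg: V_out = 14.0 × 23.38/(60.7 + 23.38) = 14.0 × 0.2780 = 3.892 V.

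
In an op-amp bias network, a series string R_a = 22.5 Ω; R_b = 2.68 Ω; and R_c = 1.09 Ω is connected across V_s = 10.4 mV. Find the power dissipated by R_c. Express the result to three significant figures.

P ≈ 0.171 µW

ΣR = 26.27 Ω → I = 10.4/26.27 = 0.3959 mA.
V(R_c) = I·R = 0.4315 mV; P = V·I = 0.4315 × 0.3959 = 0.1708 µW.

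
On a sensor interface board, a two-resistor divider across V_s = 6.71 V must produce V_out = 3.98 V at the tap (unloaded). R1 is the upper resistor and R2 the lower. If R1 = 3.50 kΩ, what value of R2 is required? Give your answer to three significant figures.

Required fraction k = V_out/V_s = 0.5931.
So R2 = R1 · V_out/(V_s − V_out) = 3.50 × 3.98/(6.71 − 3.98) = 3.50 × 1.458 = 5.103 kΩ.

R2 ≈ 5.10 kΩ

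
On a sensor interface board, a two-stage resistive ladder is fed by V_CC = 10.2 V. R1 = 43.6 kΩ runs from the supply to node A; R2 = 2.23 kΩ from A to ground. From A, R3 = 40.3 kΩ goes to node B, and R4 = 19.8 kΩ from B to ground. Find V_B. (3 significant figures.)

Node A sees R2 in parallel with the series input of stage 2, R3 + R4 = 60.10 kΩ.
Effective lower resistance at A: R2 ‖ 60.10 = 2.150 kΩ.
So V_A = 10.2 × 0.04700 = 0.4794 V.
Then the unloaded second divider: V_B = V_A × R4/(R3+R4) = 0.4794 × 0.3295 = 0.1579 V.

V_B ≈ 0.158 V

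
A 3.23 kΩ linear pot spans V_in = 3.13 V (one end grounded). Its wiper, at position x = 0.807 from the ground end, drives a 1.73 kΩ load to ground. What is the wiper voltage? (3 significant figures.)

V_out ≈ 1.96 V

Lower segment x·R_p = 2.607 kΩ; upper segment (1−x)·R_p = 0.6234 kΩ.
R_L loads the lower segment: effective lower R = 1.040 kΩ.
Then V_out = V_in · 1.040/(0.6234 + 1.040) = 1.957 V.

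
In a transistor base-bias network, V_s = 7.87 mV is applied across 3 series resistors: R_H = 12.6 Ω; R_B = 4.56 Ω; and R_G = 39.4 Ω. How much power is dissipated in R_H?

P ≈ 0.244 µW

ΣR = 56.56 Ω → I = 7.87/56.56 = 0.1391 mA.
V(R_H) = I·R = 1.753 mV; P = V·I = 1.753 × 0.1391 = 0.2440 µW.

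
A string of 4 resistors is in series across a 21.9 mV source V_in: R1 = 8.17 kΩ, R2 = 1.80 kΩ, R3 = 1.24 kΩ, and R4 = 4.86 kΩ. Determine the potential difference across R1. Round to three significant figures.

V ≈ 11.1 mV

Series total: ΣR = 8.17 + 1.80 + 1.24 + 4.86 = 16.07 kΩ.
Voltage divider: V = V_in · (8.170 / 16.07) = 21.9 × 0.5084 = 11.13 mV.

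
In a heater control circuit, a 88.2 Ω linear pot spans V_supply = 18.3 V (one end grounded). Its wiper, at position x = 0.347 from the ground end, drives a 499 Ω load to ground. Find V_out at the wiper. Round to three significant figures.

Split the track: R_lower = x·R_p = 30.61 Ω, R_upper = (1−x)·R_p = 57.59 Ω.
Lower segment in parallel with the load: 30.61 ‖ 499 = 28.84 Ω.
V_out = 18.3 × 28.84/(57.59 + 28.84) = 6.106 V.

V_out ≈ 6.11 V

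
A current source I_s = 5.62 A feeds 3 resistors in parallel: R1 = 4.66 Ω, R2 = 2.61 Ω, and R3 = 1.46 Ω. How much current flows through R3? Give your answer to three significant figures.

ΣG = 1/4.66 + 1/2.61 + 1/1.46 = 1.283.
R3 takes the fraction G_k/ΣG = 0.6849/1.283 = 0.5340, so I = 5.62 × 0.5340 = 3.001 A.

I ≈ 3.00 A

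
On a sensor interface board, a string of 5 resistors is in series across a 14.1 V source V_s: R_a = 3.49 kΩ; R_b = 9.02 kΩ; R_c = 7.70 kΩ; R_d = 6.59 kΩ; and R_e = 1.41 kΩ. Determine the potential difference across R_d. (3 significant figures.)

Series total: ΣR = 3.49 + 9.02 + 7.70 + 6.59 + 1.41 = 28.21 kΩ.
V = V_s · R/ΣR = 14.1 × 0.2336 = 3.294 V.

V ≈ 3.29 V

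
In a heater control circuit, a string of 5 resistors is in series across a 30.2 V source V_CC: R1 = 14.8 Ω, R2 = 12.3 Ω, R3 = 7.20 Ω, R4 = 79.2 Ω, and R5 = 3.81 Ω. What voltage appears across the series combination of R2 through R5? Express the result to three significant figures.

V ≈ 26.4 V

Total series resistance ΣR = 14.8 + 12.3 + 7.20 + 79.2 + 3.81 = 117.3 Ω.
R_{R2..R5} = 12.3 + 7.20 + 79.2 + 3.81 = 102.5 Ω.
Voltage divider: V = V_CC · (102.5 / 117.3) = 30.2 × 0.8738 = 26.39 V.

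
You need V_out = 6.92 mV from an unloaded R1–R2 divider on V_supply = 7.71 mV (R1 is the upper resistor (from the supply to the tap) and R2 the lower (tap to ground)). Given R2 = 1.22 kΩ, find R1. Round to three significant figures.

R1 ≈ 0.139 kΩ

V_out/V_supply = R2/(R1+R2) = 0.8975.
So R1 = R2 · (V_supply/V_out − 1) = 1.22 × (7.71/6.92 − 1) = 1.22 × 0.1142 = 0.1393 kΩ.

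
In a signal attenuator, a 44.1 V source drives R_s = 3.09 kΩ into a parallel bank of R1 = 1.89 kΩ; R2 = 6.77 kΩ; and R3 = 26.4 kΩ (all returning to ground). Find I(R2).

Equivalent of the parallel group: R_p = 1.399 kΩ.
V_A = 44.1 × 1.399/4.489 = 13.75 V.
Branch current I = V_A/R2 = 13.75/6.77 = 2.030 mA.

I ≈ 2.03 mA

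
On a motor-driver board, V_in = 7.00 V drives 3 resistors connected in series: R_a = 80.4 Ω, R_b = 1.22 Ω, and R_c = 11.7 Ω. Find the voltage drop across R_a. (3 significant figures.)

Series total: ΣR = 80.4 + 1.22 + 11.7 = 93.32 Ω.
By the voltage-divider rule, V = 7.00 × 80.40/93.32 = 6.031 V.

V ≈ 6.03 V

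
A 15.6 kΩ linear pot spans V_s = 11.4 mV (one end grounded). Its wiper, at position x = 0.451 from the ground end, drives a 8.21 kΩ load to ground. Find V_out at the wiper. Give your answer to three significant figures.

The pot divides into 8.564 kΩ above the wiper and 7.036 kΩ below.
(x·R_p) ‖ R_L = 3.789 kΩ.
Then V_out = V_s · 3.789/(8.564 + 3.789) = 3.496 mV.
(Unloaded: V_out = x·V_s = 5.14 mV.)

V_out ≈ 3.50 mV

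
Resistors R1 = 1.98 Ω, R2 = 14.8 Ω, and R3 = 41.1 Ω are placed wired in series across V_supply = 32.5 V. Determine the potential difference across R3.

Total series resistance ΣR = 1.98 + 14.8 + 41.1 = 57.88 Ω.
Voltage divider: V = V_supply · (41.10 / 57.88) = 32.5 × 0.7101 = 23.08 V.

V ≈ 23.1 V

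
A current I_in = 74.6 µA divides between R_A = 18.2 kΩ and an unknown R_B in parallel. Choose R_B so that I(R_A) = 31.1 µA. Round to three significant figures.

The fraction through R_A equals R_B/(R_A+R_B).
With f = 0.4169, R_B = R_A · f/(1−f) = 18.2 × 0.7149 = 13.01 kΩ.

R_B ≈ 13.0 kΩ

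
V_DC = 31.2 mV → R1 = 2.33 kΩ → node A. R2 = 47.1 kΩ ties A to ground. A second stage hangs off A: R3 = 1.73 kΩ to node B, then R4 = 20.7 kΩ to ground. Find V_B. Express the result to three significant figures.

V_B ≈ 25.0 mV

Looking into the second stage from A: R3 + R4 = 22.43 kΩ appears in parallel with R2.
R2 ‖ (R3+R4) = 15.19 kΩ.
First divider: V_A = V_DC · 15.19/(2.33 + 15.19) = 27.05 mV.
V_B = V_A × 0.9229 = 24.97 mV.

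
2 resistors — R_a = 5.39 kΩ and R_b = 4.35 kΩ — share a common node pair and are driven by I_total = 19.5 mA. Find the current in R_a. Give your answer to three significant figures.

I ≈ 8.71 mA

Two-branch current divider: I_k = I_total · R_other/(R_1 + R_2).
I(R_a) = 19.5 × 4.35/(5.39 + 4.35) = 19.5 × 0.4466 = 8.709 mA.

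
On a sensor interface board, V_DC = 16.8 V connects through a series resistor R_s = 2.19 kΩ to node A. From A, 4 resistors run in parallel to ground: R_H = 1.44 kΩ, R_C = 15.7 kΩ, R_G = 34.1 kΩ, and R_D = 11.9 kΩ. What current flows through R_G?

Combine the parallel branches: R_p = (1/1.44 + 1/15.7 + 1/34.1 + 1/11.9)⁻¹ = 1.147 kΩ.
V_A by voltage divider: V_A = 16.8 × 1.147/(2.19 + 1.147) = 5.776 V.
Branch current I = V_A/R_G = 5.776/34.1 = 0.1694 mA.
(Check via current divider: I_total = 5.034 mA; share G_k/ΣG = 0.03365 → same result.)

I ≈ 0.169 mA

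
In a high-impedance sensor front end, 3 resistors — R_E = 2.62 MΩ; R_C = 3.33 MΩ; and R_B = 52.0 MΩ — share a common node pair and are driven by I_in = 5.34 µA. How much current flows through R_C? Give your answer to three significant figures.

I ≈ 2.29 µA

ΣG = 1/2.62 + 1/3.33 + 1/52.0 = 0.7012.
Current divider: I(R_C) = I_in · G_k/ΣG = 5.34 × (0.3003/0.7012) = 5.34 × 0.4283 = 2.287 µA.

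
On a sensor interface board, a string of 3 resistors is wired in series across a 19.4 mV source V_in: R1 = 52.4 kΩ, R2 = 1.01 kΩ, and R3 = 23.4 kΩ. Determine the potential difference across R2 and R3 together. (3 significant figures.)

ΣR = 52.4 + 1.01 + 23.4 = 76.81 kΩ.
R_{R2..R3} = 1.01 + 23.4 = 24.41 kΩ.
By the voltage-divider rule, V = 19.4 × 24.41/76.81 = 6.165 mV.

V ≈ 6.17 mV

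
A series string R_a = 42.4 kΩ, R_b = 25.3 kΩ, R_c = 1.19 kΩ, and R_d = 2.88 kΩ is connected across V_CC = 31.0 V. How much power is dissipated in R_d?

P ≈ 0.537 mW

Series current I = V_CC/ΣR = 31.0/71.77 = 0.4319 mA.
P(R_d) = I²·R_d = (0.4319)² × 2.88 = 0.5373 mW.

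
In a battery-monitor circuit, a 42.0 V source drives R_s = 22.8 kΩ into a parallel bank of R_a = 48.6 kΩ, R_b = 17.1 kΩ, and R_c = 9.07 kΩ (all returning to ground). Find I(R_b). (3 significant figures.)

Equivalent of the parallel group: R_p = 5.282 kΩ.
V_A by voltage divider: V_A = 42.0 × 5.282/(22.8 + 5.282) = 7.900 V.
I(R_b) = V_A / R_b = 7.900/17.1 = 0.4620 mA.

I ≈ 0.462 mA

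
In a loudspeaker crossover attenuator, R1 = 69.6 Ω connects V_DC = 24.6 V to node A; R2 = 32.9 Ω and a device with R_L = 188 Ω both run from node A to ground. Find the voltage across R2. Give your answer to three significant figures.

V_out ≈ 7.06 V

R2 ‖ R_L = (32.9 × 188)/(32.9 + 188) = 28.00 Ω.
Voltage divider with the loaded lower leg: V_out = 24.6 × 28.00/(69.6 + 28.00) = 24.6 × 0.2869 = 7.057 V.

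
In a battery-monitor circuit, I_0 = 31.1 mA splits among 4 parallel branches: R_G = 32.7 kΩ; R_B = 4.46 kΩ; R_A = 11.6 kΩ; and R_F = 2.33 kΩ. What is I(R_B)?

ΣG = 1/32.7 + 1/4.46 + 1/11.6 + 1/2.33 = 0.7702.
Current divider: I(R_B) = I_0 · G_k/ΣG = 31.1 × (0.2242/0.7702) = 31.1 × 0.2911 = 9.054 mA.

I ≈ 9.05 mA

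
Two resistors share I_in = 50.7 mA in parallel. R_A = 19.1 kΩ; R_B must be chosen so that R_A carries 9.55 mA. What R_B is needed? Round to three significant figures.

R_B ≈ 4.43 kΩ

In a two-way split, I_A/I_in = R_B/(R_A + R_B).
9.55/50.7 = R_B/(R_A + R_B) → R_B = R_A · (0.1884)/(1 − 0.1884) = 19.1 × 0.2321 = 4.433 kΩ.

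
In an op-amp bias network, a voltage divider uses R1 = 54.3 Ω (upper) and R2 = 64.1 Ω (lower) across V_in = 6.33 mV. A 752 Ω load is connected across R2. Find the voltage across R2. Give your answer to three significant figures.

V_out ≈ 3.30 mV

The load sits in parallel with R2, giving an effective lower resistance R2' = R2·R_L/(R2+R_L) = 59.07 Ω.
Now apply the divider: V_out = 6.33 × 0.5210 = 3.298 mV.
(Unloaded it would be 3.43 mV; the load pulls it down.)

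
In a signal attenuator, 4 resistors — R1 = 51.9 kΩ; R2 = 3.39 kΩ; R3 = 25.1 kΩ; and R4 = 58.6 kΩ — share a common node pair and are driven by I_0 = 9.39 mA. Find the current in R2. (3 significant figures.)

ΣG = 1/51.9 + 1/3.39 + 1/25.1 + 1/58.6 = 0.3712.
Current divider: I(R2) = I_0 · G_k/ΣG = 9.39 × (0.2950/0.3712) = 9.39 × 0.7948 = 7.463 mA.

I ≈ 7.46 mA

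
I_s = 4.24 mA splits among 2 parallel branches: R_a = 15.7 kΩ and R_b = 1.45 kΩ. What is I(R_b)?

I ≈ 3.88 mA

For two parallel branches, I_k = I_s · (other R)/(sum of R).
So I = 4.24 × 15.7/17.15 = 3.882 mA.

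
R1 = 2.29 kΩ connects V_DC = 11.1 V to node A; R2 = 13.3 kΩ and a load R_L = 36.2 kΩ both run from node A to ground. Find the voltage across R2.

R2 ‖ R_L = (13.3 × 36.2)/(13.3 + 36.2) = 9.726 kΩ.
Voltage divider with the loaded lower leg: V_out = 11.1 × 9.726/(2.29 + 9.726) = 11.1 × 0.8094 = 8.985 V.
(Unloaded it would be 9.47 V; the load pulls it down.)

V_out ≈ 8.98 V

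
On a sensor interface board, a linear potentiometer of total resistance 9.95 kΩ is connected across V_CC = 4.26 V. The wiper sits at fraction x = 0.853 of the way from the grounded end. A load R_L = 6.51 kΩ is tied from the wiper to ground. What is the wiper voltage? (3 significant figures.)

V_out ≈ 3.05 V

Split the track: R_lower = x·R_p = 8.487 kΩ, R_upper = (1−x)·R_p = 1.463 kΩ.
R_L loads the lower segment: effective lower R = 3.684 kΩ.
Loaded-divider output: V_out = 4.26 × 0.7158 = 3.049 V.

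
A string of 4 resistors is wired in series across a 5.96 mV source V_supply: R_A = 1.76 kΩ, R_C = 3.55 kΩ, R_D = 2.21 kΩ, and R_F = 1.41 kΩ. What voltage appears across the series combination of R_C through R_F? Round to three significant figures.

V ≈ 4.79 mV

Total series resistance ΣR = 1.76 + 3.55 + 2.21 + 1.41 = 8.930 kΩ.
R_{R_C..R_F} = 3.55 + 2.21 + 1.41 = 7.170 kΩ.
Voltage divider: V = V_supply · (7.170 / 8.930) = 5.96 × 0.8029 = 4.785 mV.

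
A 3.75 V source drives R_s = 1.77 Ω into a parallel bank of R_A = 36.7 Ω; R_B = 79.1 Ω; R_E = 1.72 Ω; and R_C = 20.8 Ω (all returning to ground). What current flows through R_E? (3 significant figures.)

I ≈ 0.998 A

Equivalent of the parallel group: R_p = 1.494 Ω.
V_A = 3.75 × 1.494/3.264 = 1.716 V.
Branch current I = V_A/R_E = 1.716/1.72 = 0.9979 A.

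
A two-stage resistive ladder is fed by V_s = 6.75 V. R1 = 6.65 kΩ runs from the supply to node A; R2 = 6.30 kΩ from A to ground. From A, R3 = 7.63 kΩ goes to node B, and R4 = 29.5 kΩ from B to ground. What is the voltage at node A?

V_A ≈ 3.02 V

Node A sees R2 in parallel with the series input of stage 2, R3 + R4 = 37.13 kΩ.
Effective lower resistance at A: R2 ‖ 37.13 = 5.386 kΩ.
So V_A = 6.75 × 0.4475 = 3.021 V.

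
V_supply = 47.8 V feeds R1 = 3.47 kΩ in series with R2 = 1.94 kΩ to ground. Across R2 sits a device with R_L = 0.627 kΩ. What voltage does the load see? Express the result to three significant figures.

First combine the lower leg with the load: R2 ‖ R_L = 0.4739 kΩ.
Then V_out = V_supply · R2'/(R1 + R2') = 47.8 × 0.4739/3.944 = 5.743 V.
(Unloaded it would be 17.1 V; the load pulls it down.)

V_out ≈ 5.74 V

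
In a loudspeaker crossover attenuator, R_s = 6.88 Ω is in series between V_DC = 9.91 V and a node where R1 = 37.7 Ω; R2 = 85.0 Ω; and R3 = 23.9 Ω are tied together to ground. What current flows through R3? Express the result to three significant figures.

Combine the parallel branches: R_p = (1/37.7 + 1/85.0 + 1/23.9)⁻¹ = 12.48 Ω.
V_A = 9.91 × 12.48/19.36 = 6.388 V.
I(R3) = V_A / R3 = 6.388/23.9 = 0.2673 A.

I ≈ 0.267 A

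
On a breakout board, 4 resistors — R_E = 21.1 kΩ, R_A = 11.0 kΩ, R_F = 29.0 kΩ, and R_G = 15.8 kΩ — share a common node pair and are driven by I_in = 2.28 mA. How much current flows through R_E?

I ≈ 0.458 mA

ΣG = 1/21.1 + 1/11.0 + 1/29.0 + 1/15.8 = 0.2361.
Current divider: I(R_E) = I_in · G_k/ΣG = 2.28 × (0.04739/0.2361) = 2.28 × 0.2008 = 0.4577 mA.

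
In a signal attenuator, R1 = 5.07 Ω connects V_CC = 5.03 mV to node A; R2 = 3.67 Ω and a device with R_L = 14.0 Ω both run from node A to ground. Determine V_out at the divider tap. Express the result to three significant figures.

V_out ≈ 1.83 mV

R2 ‖ R_L = (3.67 × 14.0)/(3.67 + 14.0) = 2.908 Ω.
Voltage divider with the loaded lower leg: V_out = 5.03 × 2.908/(5.07 + 2.908) = 5.03 × 0.3645 = 1.833 mV.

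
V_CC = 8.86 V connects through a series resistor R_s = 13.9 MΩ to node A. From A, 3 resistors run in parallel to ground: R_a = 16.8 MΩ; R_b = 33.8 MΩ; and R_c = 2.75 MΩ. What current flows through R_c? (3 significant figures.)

Combine the parallel branches: R_p = (1/16.8 + 1/33.8 + 1/2.75)⁻¹ = 2.209 MΩ.
V_A by voltage divider: V_A = 8.86 × 2.209/(13.9 + 2.209) = 1.215 V.
I(R_c) = V_A / R_c = 1.215/2.75 = 0.4418 µA.

I ≈ 0.442 µA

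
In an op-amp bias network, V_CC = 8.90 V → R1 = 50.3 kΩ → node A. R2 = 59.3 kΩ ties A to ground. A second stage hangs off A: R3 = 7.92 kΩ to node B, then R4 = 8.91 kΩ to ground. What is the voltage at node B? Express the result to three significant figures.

V_B ≈ 0.974 V

Looking into the second stage from A: R3 + R4 = 16.83 kΩ appears in parallel with R2.
R2 ‖ (R3+R4) = 13.11 kΩ.
V_A = 8.90 × 13.11/(50.3 + 13.11) = 1.840 V.
Then the unloaded second divider: V_B = V_A × R4/(R3+R4) = 1.840 × 0.5294 = 0.9741 V.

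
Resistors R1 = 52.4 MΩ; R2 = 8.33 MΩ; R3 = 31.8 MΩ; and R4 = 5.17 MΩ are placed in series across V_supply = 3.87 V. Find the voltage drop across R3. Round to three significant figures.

Series total: ΣR = 52.4 + 8.33 + 31.8 + 5.17 = 97.70 MΩ.
By the voltage-divider rule, V = 3.87 × 31.80/97.70 = 1.260 V.

V ≈ 1.26 V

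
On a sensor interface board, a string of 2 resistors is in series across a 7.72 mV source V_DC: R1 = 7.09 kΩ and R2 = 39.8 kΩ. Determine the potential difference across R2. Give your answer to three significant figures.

V ≈ 6.55 mV

ΣR = 7.09 + 39.8 = 46.89 kΩ.
Voltage divider: V = V_DC · (39.80 / 46.89) = 7.72 × 0.8488 = 6.553 mV.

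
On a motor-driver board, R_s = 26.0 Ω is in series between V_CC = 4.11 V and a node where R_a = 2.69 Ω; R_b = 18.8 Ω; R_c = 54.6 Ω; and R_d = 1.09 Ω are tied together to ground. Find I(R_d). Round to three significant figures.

I ≈ 0.104 A

Parallel bank: R_p = 1/(1/2.69 + 1/18.8 + 1/54.6 + 1/1.09) = 0.7349 Ω.
V_A = 4.11 × 0.7349/26.73 = 0.1130 V.
Branch current I = V_A/R_d = 0.1130/1.09 = 0.1037 A.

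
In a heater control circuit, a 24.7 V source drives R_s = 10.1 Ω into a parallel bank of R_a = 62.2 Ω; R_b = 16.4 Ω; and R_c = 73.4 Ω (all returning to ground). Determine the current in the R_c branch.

Parallel bank: R_p = 1/(1/62.2 + 1/16.4 + 1/73.4) = 11.03 Ω.
V_A = 24.7 × 11.03/21.13 = 12.89 V.
I(R_c) = V_A / R_c = 12.89/73.4 = 0.1756 A.

I ≈ 0.176 A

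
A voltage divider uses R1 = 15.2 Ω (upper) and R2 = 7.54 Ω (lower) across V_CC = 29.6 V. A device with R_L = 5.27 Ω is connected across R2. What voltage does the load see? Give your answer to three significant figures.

V_out ≈ 5.02 V

R2 ‖ R_L = (7.54 × 5.27)/(7.54 + 5.27) = 3.102 Ω.
Now apply the divider: V_out = 29.6 × 0.1695 = 5.017 V.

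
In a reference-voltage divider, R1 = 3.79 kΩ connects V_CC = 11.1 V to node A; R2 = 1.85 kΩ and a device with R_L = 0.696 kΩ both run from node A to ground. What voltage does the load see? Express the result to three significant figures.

The load sits in parallel with R2, giving an effective lower resistance R2' = R2·R_L/(R2+R_L) = 0.5057 kΩ.
Then V_out = V_CC · R2'/(R1 + R2') = 11.1 × 0.5057/4.296 = 1.307 V.
(Unloaded it would be 3.64 V; the load pulls it down.)

V_out ≈ 1.31 V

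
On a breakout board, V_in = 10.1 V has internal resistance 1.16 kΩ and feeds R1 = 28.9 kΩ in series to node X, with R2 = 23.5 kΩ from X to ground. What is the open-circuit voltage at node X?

V_th ≈ 4.43 V

R1' = 1.16 + 28.9 = 30.06 kΩ (source resistance + R1).
With X open, the divider is unloaded: V_th = 10.1 × 23.5/53.56 = 4.431 V.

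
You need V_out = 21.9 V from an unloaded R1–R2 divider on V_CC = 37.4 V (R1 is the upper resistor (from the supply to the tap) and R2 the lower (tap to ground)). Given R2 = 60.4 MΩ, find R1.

The divider ratio is R2/(R1+R2) = 21.9/37.4 = 0.5856.
R1 = R2·(1/k − 1) = 60.4 × 0.7078 = 42.75 MΩ.

R1 ≈ 42.7 MΩ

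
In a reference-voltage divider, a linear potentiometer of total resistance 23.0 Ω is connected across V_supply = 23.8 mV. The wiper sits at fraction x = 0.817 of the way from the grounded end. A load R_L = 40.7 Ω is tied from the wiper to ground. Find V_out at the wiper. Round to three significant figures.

V_out ≈ 17.9 mV

Split the track: R_lower = x·R_p = 18.79 Ω, R_upper = (1−x)·R_p = 4.209 Ω.
Lower segment in parallel with the load: 18.79 ‖ 40.7 = 12.86 Ω.
V_out = 23.8 × 12.86/(4.209 + 12.86) = 17.93 mV.
(Unloaded: V_out = x·V_supply = 19.4 mV.)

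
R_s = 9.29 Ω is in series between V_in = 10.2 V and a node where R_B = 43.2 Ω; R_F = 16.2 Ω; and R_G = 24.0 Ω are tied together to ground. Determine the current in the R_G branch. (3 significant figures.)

I ≈ 0.195 A

Equivalent of the parallel group: R_p = 7.902 Ω.
V_A = 10.2 × 7.902/17.19 = 4.688 V.
I(R_G) = V_A / R_G = 4.688/24.0 = 0.1953 A.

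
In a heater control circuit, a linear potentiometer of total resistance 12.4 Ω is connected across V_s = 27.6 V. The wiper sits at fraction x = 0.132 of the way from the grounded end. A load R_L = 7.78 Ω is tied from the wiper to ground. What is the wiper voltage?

V_out ≈ 3.08 V

Lower segment x·R_p = 1.637 Ω; upper segment (1−x)·R_p = 10.76 Ω.
(x·R_p) ‖ R_L = 1.352 Ω.
Loaded-divider output: V_out = 27.6 × 0.1116 = 3.081 V.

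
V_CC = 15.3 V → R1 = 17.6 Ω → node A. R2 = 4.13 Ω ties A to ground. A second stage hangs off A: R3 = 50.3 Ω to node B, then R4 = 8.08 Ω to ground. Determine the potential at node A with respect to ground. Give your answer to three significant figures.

Looking into the second stage from A: R3 + R4 = 58.38 Ω appears in parallel with R2.
R2 ‖ (R3+R4) = 3.857 Ω.
So V_A = 15.3 × 0.1798 = 2.750 V.

V_A ≈ 2.75 V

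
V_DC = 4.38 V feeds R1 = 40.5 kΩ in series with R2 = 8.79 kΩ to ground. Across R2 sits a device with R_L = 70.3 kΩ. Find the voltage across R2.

R2 ‖ R_L = (8.79 × 70.3)/(8.79 + 70.3) = 7.813 kΩ.
Then V_out = V_DC · R2'/(R1 + R2') = 4.38 × 7.813/48.31 = 0.7083 V.

V_out ≈ 0.708 V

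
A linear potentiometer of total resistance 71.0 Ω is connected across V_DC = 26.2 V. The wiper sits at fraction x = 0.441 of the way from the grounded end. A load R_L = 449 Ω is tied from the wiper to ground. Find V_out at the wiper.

V_out ≈ 11.1 V

Split the track: R_lower = x·R_p = 31.31 Ω, R_upper = (1−x)·R_p = 39.69 Ω.
R_L loads the lower segment: effective lower R = 29.27 Ω.
Then V_out = V_DC · 29.27/(39.69 + 29.27) = 11.12 V.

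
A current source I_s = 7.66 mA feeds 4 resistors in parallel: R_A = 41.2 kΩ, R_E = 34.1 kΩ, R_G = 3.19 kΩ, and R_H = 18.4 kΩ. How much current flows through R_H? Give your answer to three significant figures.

I ≈ 0.988 mA

ΣG = 1/41.2 + 1/34.1 + 1/3.19 + 1/18.4 = 0.4214.
R_H takes the fraction G_k/ΣG = 0.05435/0.4214 = 0.1290, so I = 7.66 × 0.1290 = 0.9878 mA.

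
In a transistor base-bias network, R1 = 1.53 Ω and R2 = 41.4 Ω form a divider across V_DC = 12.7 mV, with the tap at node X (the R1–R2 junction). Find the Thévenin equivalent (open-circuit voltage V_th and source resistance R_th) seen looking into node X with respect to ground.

V_th ≈ 12.2 mV, R_th ≈ 1.48 Ω

Open-circuit (no load on X): V_th = V_DC · R2/(R1 + R2) = 12.7 × 41.4/(1.530 + 41.4) = 12.25 mV.
Zeroing V_DC shorts the top of R1 to ground, so R_th = R1 ‖ R2 = 1.475 Ω.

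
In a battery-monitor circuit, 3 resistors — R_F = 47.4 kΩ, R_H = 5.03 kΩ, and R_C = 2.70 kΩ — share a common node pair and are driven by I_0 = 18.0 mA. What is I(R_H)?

ΣG = 1/47.4 + 1/5.03 + 1/2.70 = 0.5903.
By the current-divider rule, I = I_0 · G_k/ΣG = 18.0 × 0.3368 = 6.062 mA.

I ≈ 6.06 mA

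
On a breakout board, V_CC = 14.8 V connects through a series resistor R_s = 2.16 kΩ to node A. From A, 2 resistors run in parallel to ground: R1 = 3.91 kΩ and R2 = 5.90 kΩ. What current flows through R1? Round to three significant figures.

I ≈ 1.97 mA

Parallel bank: R_p = 1/(1/3.91 + 1/5.90) = 2.352 kΩ.
V_A = 14.8 × 2.352/4.512 = 7.714 V.
Branch current I = V_A/R1 = 7.714/3.91 = 1.973 mA.
(Check via current divider: I_total = 3.280 mA; share G_k/ΣG = 0.6014 → same result.)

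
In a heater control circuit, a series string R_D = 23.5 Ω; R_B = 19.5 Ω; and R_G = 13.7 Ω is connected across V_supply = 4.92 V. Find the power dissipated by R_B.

ΣR = 56.70 Ω → I = 4.92/56.70 = 0.08677 A.
P(R_B) = I²·R_B = (0.08677)² × 19.5 = 0.1468 W.

P ≈ 0.147 W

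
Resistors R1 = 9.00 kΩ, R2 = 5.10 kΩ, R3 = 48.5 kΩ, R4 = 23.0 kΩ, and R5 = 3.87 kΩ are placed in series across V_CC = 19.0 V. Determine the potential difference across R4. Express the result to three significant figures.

V ≈ 4.88 V

Total series resistance ΣR = 9.00 + 5.10 + 48.5 + 23.0 + 3.87 = 89.47 kΩ.
By the voltage-divider rule, V = 19.0 × 23.00/89.47 = 4.884 V.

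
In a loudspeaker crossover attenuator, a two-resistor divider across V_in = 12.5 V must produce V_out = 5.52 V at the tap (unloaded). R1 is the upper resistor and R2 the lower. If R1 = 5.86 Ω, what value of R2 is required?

Required fraction k = V_out/V_in = 0.4416.
So R2 = R1 · V_out/(V_in − V_out) = 5.86 × 5.52/(12.5 − 5.52) = 5.86 × 0.7908 = 4.634 Ω.

R2 ≈ 4.63 Ω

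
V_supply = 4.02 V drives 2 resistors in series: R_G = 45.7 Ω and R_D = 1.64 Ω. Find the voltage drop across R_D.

Total series resistance ΣR = 45.7 + 1.64 = 47.34 Ω.
By the voltage-divider rule, V = 4.02 × 1.640/47.34 = 0.1393 V.

V ≈ 0.139 V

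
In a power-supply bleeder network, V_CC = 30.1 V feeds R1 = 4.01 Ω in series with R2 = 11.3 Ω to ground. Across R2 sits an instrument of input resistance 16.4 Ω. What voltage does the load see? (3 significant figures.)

V_out ≈ 18.8 V

The load sits in parallel with R2, giving an effective lower resistance R2' = R2·R_L/(R2+R_L) = 6.690 Ω.
Voltage divider with the loaded lower leg: V_out = 30.1 × 6.690/(4.01 + 6.690) = 30.1 × 0.6252 = 18.82 V.
(Unloaded it would be 22.2 V; the load pulls it down.)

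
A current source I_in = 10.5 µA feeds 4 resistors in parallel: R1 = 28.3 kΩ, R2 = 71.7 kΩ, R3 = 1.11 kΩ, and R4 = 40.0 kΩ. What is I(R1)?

I ≈ 0.380 µA

Total conductance ΣG = 1/28.3 + 1/71.7 + 1/1.11 + 1/40.0 = 0.9752 (units of 1/kΩ).
Current divider: I(R1) = I_in · G_k/ΣG = 10.5 × (0.03534/0.9752) = 10.5 × 0.03623 = 0.3805 µA.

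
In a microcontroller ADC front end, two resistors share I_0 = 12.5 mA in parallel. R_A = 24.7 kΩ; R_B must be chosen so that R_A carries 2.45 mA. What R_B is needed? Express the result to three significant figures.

R_B ≈ 6.02 kΩ

The fraction through R_A equals R_B/(R_A+R_B).
With f = 0.1960, R_B = R_A · f/(1−f) = 24.7 × 0.2438 = 6.021 kΩ.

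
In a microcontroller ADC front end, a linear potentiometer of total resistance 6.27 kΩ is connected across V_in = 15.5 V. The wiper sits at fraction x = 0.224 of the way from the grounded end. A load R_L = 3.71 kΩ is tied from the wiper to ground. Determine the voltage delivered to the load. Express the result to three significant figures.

Split the track: R_lower = x·R_p = 1.404 kΩ, R_upper = (1−x)·R_p = 4.866 kΩ.
(x·R_p) ‖ R_L = 1.019 kΩ.
V_out = 15.5 × 1.019/(4.866 + 1.019) = 2.684 V.
(Unloaded: V_out = x·V_in = 3.47 V.)

V_out ≈ 2.68 V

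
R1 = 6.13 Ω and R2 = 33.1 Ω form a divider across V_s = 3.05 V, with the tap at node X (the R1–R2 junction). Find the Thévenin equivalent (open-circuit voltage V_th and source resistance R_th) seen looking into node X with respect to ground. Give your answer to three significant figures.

V_th ≈ 2.57 V, R_th ≈ 5.17 Ω

Open-circuit (no load on X): V_th = V_s · R2/(R1 + R2) = 3.05 × 33.1/(6.130 + 33.1) = 2.573 V.
With V_s suppressed (replaced by a short), R_th = R1 ‖ R2 = (6.130 × 33.1)/(6.130 + 33.1) = 5.172 Ω.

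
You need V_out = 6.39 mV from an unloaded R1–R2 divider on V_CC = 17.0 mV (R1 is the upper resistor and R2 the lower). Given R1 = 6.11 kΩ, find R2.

R2 ≈ 3.68 kΩ

The divider ratio is R2/(R1+R2) = 6.39/17.0 = 0.3759.
R2 = R1 · 0.3759/(1 − 0.3759) = 3.680 kΩ.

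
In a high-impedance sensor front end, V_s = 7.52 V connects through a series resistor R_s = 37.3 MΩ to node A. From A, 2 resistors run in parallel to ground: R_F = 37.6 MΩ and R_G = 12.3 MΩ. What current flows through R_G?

Parallel bank: R_p = 1/(1/37.6 + 1/12.3) = 9.268 MΩ.
V_A = 7.52 × 9.268/46.57 = 1.497 V.
Branch current I = V_A/R_G = 1.497/12.3 = 0.1217 µA.
(Check via current divider: I_total = 0.1615 µA; share G_k/ΣG = 0.7535 → same result.)

I ≈ 0.122 µA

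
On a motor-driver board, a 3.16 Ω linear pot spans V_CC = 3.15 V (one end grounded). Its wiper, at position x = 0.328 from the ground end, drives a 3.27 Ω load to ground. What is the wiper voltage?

V_out ≈ 0.852 V

Lower segment x·R_p = 1.036 Ω; upper segment (1−x)·R_p = 2.124 Ω.
(x·R_p) ‖ R_L = 0.7870 Ω.
Loaded-divider output: V_out = 3.15 × 0.2704 = 0.8518 V.
(Unloaded: V_out = x·V_CC = 1.03 V.)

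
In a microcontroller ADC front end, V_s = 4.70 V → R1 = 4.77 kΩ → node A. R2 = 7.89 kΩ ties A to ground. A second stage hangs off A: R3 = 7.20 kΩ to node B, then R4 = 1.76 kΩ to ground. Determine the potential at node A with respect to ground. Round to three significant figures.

V_A ≈ 2.20 V

The second stage (R3 + R4 = 8.960 kΩ) loads node A in parallel with R2.
R2 ‖ (R3+R4) = 4.196 kΩ.
So V_A = 4.70 × 0.4680 = 2.199 V.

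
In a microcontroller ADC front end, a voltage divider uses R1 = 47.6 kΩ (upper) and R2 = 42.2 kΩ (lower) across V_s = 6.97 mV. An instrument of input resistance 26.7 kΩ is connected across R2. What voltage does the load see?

The load sits in parallel with R2, giving an effective lower resistance R2' = R2·R_L/(R2+R_L) = 16.35 kΩ.
Voltage divider with the loaded lower leg: V_out = 6.97 × 16.35/(47.6 + 16.35) = 6.97 × 0.2557 = 1.782 mV.
(Unloaded it would be 3.28 mV; the load pulls it down.)

V_out ≈ 1.78 mV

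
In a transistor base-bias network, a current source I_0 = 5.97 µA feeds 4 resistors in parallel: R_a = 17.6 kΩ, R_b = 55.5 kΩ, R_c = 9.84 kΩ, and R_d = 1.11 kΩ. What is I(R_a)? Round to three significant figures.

Total conductance ΣG = 1/17.6 + 1/55.5 + 1/9.84 + 1/1.11 = 1.077 (units of 1/kΩ).
Current divider: I(R_a) = I_0 · G_k/ΣG = 5.97 × (0.05682/1.077) = 5.97 × 0.05274 = 0.3148 µA.

I ≈ 0.315 µA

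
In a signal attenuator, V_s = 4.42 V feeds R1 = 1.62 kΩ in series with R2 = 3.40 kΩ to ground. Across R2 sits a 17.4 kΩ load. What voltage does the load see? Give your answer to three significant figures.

V_out ≈ 2.82 V

First combine the lower leg with the load: R2 ‖ R_L = 2.844 kΩ.
Then V_out = V_s · R2'/(R1 + R2') = 4.42 × 2.844/4.464 = 2.816 V.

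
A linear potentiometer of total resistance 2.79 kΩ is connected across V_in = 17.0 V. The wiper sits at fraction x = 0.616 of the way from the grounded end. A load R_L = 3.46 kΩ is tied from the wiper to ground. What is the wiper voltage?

V_out ≈ 8.79 V

Lower segment x·R_p = 1.719 kΩ; upper segment (1−x)·R_p = 1.071 kΩ.
Lower segment in parallel with the load: 1.719 ‖ 3.46 = 1.148 kΩ.
V_out = 17.0 × 1.148/(1.071 + 1.148) = 8.795 V.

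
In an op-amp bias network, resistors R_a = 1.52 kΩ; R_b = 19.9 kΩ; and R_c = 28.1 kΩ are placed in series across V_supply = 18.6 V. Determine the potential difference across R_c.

Total series resistance ΣR = 1.52 + 19.9 + 28.1 = 49.52 kΩ.
By the voltage-divider rule, V = 18.6 × 28.10/49.52 = 10.55 V.

V ≈ 10.6 V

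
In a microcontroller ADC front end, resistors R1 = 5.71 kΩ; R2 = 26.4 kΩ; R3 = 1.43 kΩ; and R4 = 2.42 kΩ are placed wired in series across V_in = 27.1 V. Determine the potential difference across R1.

V ≈ 4.30 V

Total series resistance ΣR = 5.71 + 26.4 + 1.43 + 2.42 = 35.96 kΩ.
Voltage divider: V = V_in · (5.710 / 35.96) = 27.1 × 0.1588 = 4.303 V.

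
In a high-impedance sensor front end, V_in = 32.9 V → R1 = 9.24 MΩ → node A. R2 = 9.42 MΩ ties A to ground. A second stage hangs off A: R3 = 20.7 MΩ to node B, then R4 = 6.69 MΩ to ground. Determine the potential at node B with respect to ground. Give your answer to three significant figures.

V_B ≈ 3.47 V

Node A sees R2 in parallel with the series input of stage 2, R3 + R4 = 27.39 MΩ.
Effective lower resistance at A: R2 ‖ 27.39 = 7.009 MΩ.
First divider: V_A = V_in · 7.009/(9.24 + 7.009) = 14.19 V.
V_B = V_A × 0.2442 = 3.466 V.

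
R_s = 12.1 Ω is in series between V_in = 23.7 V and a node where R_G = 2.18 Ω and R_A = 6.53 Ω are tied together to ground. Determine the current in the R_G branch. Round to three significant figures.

Equivalent of the parallel group: R_p = 1.634 Ω.
Node voltage V_A = V_in · R_p/(R_s + R_p) = 23.7 × 0.1190 = 2.820 V.
Branch current I = V_A/R_G = 2.820/2.18 = 1.294 A.

I ≈ 1.29 A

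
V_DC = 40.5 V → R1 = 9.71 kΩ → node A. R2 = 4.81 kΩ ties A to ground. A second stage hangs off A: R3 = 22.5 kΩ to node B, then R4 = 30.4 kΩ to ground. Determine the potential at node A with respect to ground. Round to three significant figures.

The second stage (R3 + R4 = 52.90 kΩ) loads node A in parallel with R2.
Effective lower resistance at A: R2 ‖ 52.90 = 4.409 kΩ.
So V_A = 40.5 × 0.3123 = 12.65 V.

V_A ≈ 12.6 V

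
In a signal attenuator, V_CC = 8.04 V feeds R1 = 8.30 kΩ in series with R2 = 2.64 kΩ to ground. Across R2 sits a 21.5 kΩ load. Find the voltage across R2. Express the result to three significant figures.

The load sits in parallel with R2, giving an effective lower resistance R2' = R2·R_L/(R2+R_L) = 2.351 kΩ.
Then V_out = V_CC · R2'/(R1 + R2') = 8.04 × 2.351/10.65 = 1.775 V.

V_out ≈ 1.77 V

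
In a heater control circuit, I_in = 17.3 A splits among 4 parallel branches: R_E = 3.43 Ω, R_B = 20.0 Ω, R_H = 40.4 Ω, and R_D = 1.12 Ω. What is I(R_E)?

Total conductance ΣG = 1/3.43 + 1/20.0 + 1/40.4 + 1/1.12 = 1.259 (units of 1/Ω).
Current divider: I(R_E) = I_in · G_k/ΣG = 17.3 × (0.2915/1.259) = 17.3 × 0.2315 = 4.006 A.

I ≈ 4.01 A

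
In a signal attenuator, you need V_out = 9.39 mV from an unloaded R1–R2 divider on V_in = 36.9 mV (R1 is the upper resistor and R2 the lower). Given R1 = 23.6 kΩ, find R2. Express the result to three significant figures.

V_out/V_in = R2/(R1+R2) = 0.2545.
So R2 = R1 · V_out/(V_in − V_out) = 23.6 × 9.39/(36.9 − 9.39) = 23.6 × 0.3413 = 8.055 kΩ.

R2 ≈ 8.06 kΩ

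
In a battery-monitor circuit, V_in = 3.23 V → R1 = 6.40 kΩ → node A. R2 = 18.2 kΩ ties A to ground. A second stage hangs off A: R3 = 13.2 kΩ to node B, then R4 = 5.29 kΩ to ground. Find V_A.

V_A ≈ 1.90 V

Node A sees R2 in parallel with the series input of stage 2, R3 + R4 = 18.49 kΩ.
R2 ‖ (R3+R4) = 9.172 kΩ.
So V_A = 3.23 × 0.5890 = 1.902 V.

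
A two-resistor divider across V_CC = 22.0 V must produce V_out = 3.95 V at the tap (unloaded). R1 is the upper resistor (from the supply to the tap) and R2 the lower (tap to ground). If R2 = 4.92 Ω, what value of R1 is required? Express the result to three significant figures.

The divider ratio is R2/(R1+R2) = 3.95/22.0 = 0.1795.
Rearranging, R1 = R2·(1−k)/k = 4.92 × 4.570 = 22.48 Ω.

R1 ≈ 22.5 Ω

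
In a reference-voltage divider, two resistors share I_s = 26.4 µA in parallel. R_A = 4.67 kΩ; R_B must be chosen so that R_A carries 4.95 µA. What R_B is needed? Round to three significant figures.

R_B ≈ 1.08 kΩ

In a two-way split, I_A/I_s = R_B/(R_A + R_B).
With f = 0.1875, R_B = R_A · f/(1−f) = 4.67 × 0.2308 = 1.078 kΩ.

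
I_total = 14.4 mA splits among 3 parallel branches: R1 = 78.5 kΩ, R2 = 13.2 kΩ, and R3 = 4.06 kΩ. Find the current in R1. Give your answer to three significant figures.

Conductances: ΣG = 1/78.5 + 1/13.2 + 1/4.06 = 0.3348 (1/kΩ).
Current divider: I(R1) = I_total · G_k/ΣG = 14.4 × (0.01274/0.3348) = 14.4 × 0.03805 = 0.5479 mA.

I ≈ 0.548 mA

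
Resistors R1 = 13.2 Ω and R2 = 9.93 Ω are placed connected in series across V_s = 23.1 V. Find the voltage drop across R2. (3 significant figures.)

V ≈ 9.92 V

Series total: ΣR = 13.2 + 9.93 = 23.13 Ω.
Voltage divider: V = V_s · (9.930 / 23.13) = 23.1 × 0.4293 = 9.917 V.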